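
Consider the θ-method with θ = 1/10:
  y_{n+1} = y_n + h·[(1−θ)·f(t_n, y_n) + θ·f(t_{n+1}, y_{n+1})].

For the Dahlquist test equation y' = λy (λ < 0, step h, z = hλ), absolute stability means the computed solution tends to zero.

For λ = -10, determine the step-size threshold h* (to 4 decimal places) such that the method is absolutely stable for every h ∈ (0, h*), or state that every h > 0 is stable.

(-2.5000,0); λ=-10 ⇒ h* = (5/2)/10 = 0.2500.

Set f=λy, z=hλ:
  y_{n+1} = y_n + z·[9/10·y_n + 1/10·y_{n+1}] ⇒ (1 − 1/10z)y_{n+1} = (1 + 9/10z)y_n
  so R(z) = (1 + 9/10z)/(1 − 1/10z).

Find x<0 with |R(x)|<1.
x=-0.85: |R|=0.2166
R=−1: 1+9/10x = −1+1/10x ⇒ -4/5x=2 ⇒ x=2/(-4/5)=-2.5000
Confirm numerically:
  x=-1.869: |R|=0.57469 <1
  x=-1.634: |R|=0.40450 <1
  x=-1.222: |R|=0.08893 <1
  x=-1.161: |R|=0.04023 <1
  x=-2.867: |R|=1.22818 >1
  x=-2.731: |R|=1.14516 >1
  x=-2.610: |R|=1.06979 >1
Interval (-2.5000, 0).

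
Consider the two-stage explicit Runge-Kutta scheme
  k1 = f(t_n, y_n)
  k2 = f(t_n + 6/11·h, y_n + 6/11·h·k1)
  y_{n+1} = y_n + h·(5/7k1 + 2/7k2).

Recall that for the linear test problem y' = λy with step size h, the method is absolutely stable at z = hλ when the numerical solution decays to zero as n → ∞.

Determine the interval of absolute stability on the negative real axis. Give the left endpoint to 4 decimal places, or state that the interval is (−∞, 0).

(-6.4167, 0).

With y'=λy (z=hλ):
  k1=λy_n ⇒ h·k1=z·y_n;  k2=λ(1+6/11z)y_n ⇒ h·k2=z(1+6/11z)y_n
  y_{n+1}/y_n = 1 + 5/7z + 2/7z(1+6/11z) = 1 + z + 12/77z²
  Hence R(z) = 1 + z + 12/77z².

Boundary: |R(x)|=1, x<0.
x=-0.88: |R|=0.2407
R=1: x+12/77x²=0 ⇒ x=−77/12=-6.4167; min R=1−1/(4·12/77)=-0.6042>−1
Confirm numerically:
  x=-5.833: |R|=0.46942 <1
  x=-4.445: |R|=0.36583 <1
  x=-4.069: |R|=0.48873 <1
  x=-2.600: |R|=0.54649 <1
  x=-6.835: |R|=1.44561 >1
  x=-6.586: |R|=1.17380 >1
  x=-6.443: |R|=1.02644 >1
Stable set (-6.4167, 0).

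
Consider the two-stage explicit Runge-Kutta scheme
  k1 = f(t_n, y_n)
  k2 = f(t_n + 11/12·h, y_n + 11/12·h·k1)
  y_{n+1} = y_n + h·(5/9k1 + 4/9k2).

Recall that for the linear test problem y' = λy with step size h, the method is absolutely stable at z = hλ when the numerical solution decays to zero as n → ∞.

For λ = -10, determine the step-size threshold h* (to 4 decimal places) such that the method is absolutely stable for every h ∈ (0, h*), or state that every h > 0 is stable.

On y'=λy, z=hλ:
  k1=λy_n ⇒ h·k1=z·y_n;  k2=λ(1+11/12z)y_n ⇒ h·k2=z(1+11/12z)y_n
  y_{n+1}/y_n = 1 + 5/9z + 4/9z(1+11/12z) = 1 + z + 11/27z²
  ⇒ R(z) = 1 + z + 11/27z².

Find x<0 with |R(x)|<1.
x=-1.75: |R|=0.4977
R=1: x+11/27x²=0 ⇒ x=−27/11=-2.4545; min R=1−1/(4·11/27)=0.3864>−1
Confirm numerically:
  x=-2.005: |R|=0.63279 <1
  x=-1.241: |R|=0.38644 <1
  x=-1.029: |R|=0.40238 <1
  x=-0.997: |R|=0.40797 <1
  x=-2.738: |R|=1.31619 >1
  x=-2.700: |R|=1.27000 >1
  x=-2.595: |R|=1.14849 >1
So |R|<1 on (-2.4545, 0).

(-2.4545,0); λ=-10 ⇒ h* = (27/11)/10 = 0.2455.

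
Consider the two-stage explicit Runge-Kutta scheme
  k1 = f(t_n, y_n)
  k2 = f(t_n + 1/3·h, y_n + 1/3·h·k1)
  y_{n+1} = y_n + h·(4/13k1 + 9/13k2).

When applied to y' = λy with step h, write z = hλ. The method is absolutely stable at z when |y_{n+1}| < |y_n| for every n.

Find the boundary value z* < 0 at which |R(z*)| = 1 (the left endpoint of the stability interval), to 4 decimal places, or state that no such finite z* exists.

z* = -4.3333.

Set f=λy, z=hλ:
  k1=λy_n ⇒ h·k1=z·y_n;  k2=λ(1+1/3z)y_n ⇒ h·k2=z(1+1/3z)y_n
  y_{n+1}/y_n = 1 + 4/13z + 9/13z(1+1/3z) = 1 + z + 3/13z²
  ⇒ R(z) = 1 + z + 3/13z².

Find x<0 with |R(x)|<1.
x=-1.43: |R|=0.0419
R=1: x+3/13x²=0 ⇒ x=−13/3=-4.3333; min R=1−1/(4·3/13)=-0.0833>−1
Confirm numerically:
  x=-3.772: |R|=0.51138 <1
  x=-2.518: |R|=0.05485 <1
  x=-2.299: |R|=0.07929 <1
  x=-4.806: |R|=1.52422 >1
  x=-4.595: |R|=1.27747 >1
  x=-4.464: |R|=1.13461 >1
Stable set (-4.3333, 0).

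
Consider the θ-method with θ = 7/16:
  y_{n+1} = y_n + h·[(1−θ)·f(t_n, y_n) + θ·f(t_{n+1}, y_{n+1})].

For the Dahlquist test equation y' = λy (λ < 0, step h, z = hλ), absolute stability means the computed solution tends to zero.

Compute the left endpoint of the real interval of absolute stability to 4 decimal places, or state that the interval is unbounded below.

left endpoint -16.0000.

With y'=λy (z=hλ):
  y_{n+1} = y_n + z·[9/16·y_n + 7/16·y_{n+1}] ⇒ (1 − 7/16z)y_{n+1} = (1 + 9/16z)y_n
  ⇒ R(z) = (1 + 9/16z)/(1 − 7/16z).

Solve |R(x)|<1 on ℝ⁻.
x=-1.43: |R|=0.1203
R=−1: 1+9/16x = −1+7/16x ⇒ -1/8x=2 ⇒ x=2/(-1/8)=-16.0000
Confirm numerically:
  x=-13.070: |R|=0.94548 <1
  x=-12.685: |R|=0.93673 <1
  x=-8.708: |R|=0.81049 <1
  x=-16.444: |R|=1.00677 >1
  x=-16.294: |R|=1.00452 >1
  x=-16.135: |R|=1.00209 >1
So |R|<1 on (-16.0000, 0).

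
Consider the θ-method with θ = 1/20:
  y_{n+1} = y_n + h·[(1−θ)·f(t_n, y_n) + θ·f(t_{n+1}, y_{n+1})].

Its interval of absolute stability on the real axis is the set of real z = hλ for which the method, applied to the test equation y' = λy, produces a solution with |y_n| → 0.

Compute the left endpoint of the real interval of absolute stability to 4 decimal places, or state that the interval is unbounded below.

left endpoint -2.2222.

With y'=λy (z=hλ):
  y_{n+1} = y_n + z·[19/20·y_n + 1/20·y_{n+1}] ⇒ (1 − 1/20z)y_{n+1} = (1 + 19/20z)y_n
  Hence R(z) = (1 + 19/20z)/(1 − 1/20z).

Need |R(x)|<1, x<0.
x=-1.21: |R|=0.1410
R=−1: 1+19/20x = −1+1/20x ⇒ -9/10x=2 ⇒ x=2/(-9/10)=-2.2222
Confirm numerically:
  x=-2.124: |R|=0.92009 <1
  x=-1.558: |R|=0.44540 <1
  x=-1.538: |R|=0.42817 <1
  x=-2.510: |R|=1.23012 >1
  x=-2.305: |R|=1.06680 >1
Interval (-2.2222, 0).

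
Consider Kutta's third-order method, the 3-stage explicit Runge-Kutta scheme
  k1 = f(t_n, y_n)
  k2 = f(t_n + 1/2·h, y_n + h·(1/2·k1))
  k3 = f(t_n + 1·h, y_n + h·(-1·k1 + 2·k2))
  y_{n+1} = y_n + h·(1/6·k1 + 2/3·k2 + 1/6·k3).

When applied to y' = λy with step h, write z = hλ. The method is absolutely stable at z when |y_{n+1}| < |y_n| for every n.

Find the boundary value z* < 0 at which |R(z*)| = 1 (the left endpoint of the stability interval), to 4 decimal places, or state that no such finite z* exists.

Set f=λy, z=hλ:
  order 3, 3-stage ⇒ R(z)=1+z+z^2/2+z^3/6
  (e.g. R(-0.5)=0.60417, |R|=0.60417)

Solve |R(x)|<1 on ℝ⁻.
x=-0.5: |R|=0.6042
|R(-2.61)|=1.1672 |R(-2.51)|=0.9955 |R(-2.45)|=0.8998
Bisect:
  x_lo=-3.3786 |R|=3.0990  x_hi=-0.1934 |R|=0.8241
  mid=-1.78601 |R|=0.14061 →hi
  mid=-2.58233 |R|=1.11812 →lo
  mid=-2.18417 |R|=0.53550 →hi
  mid=-2.38325 |R|=0.79940 →hi
  mid=-2.48279 |R|=0.95142 →hi
  mid=-2.53256 |R|=1.03287 →lo
  mid=-2.50767 |R|=0.99168 →hi
  ...
  [-2.51292,-2.51273] ⇒ x*=-2.5127
Stable set (-2.5127, 0).

z* = -2.5127.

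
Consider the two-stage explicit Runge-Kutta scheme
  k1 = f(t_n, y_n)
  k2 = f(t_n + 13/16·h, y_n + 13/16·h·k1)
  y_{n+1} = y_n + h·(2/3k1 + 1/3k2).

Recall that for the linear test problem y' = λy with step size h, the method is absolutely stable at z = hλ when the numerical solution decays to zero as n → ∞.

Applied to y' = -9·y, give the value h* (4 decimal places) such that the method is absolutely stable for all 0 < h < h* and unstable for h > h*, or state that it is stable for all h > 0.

Test eqn y'=λy, z=hλ:
  k1=λy_n ⇒ h·k1=z·y_n;  k2=λ(1+13/16z)y_n ⇒ h·k2=z(1+13/16z)y_n
  y_{n+1}/y_n = 1 + 2/3z + 1/3z(1+13/16z) = 1 + z + 13/48z²
  ⇒ R(z) = 1 + z + 13/48z².

Solve |R(x)|<1 on ℝ⁻.
x=-0.52: |R|=0.5532
R=1: x+13/48x²=0 ⇒ x=−48/13=-3.6923; min R=1−1/(4·13/48)=0.0769>−1
Confirm numerically:
  x=-3.583: |R|=0.89393 <1
  x=-2.576: |R|=0.22119 <1
  x=-1.966: |R|=0.08081 <1
  x=-1.661: |R|=0.08621 <1
  x=-4.198: |R|=1.57495 >1
  x=-3.822: |R|=1.13425 >1
So |R|<1 on (-3.6923, 0).

(-3.6923,0); λ=-9 ⇒ h* = (48/13)/9 = 0.4103.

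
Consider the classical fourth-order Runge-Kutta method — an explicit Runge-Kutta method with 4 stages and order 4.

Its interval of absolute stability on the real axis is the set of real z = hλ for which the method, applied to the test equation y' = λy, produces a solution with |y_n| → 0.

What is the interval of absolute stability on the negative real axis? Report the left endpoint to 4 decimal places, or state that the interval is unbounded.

(-2.7853, 0).

Test eqn y'=λy, z=hλ:
  order 4, 4-stage ⇒ R(z)=1+z+z^2/2+z^3/6+z^4/24
  (e.g. R(-1.56)=0.27083, |R|=0.27083)

Boundary: |R(x)|=1, x<0.
x=-1.56: |R|=0.2708
|R(-2.96)|=1.2970 |R(-2.13)|=0.3855 |R(-1.26)|=0.3054
Bisect:
  x_lo=-3.4678 |R|=2.6204  x_hi=-0.3796 |R|=0.6842
  mid=-1.92374 |R|=0.31075 →hi
  mid=-2.69580 |R|=0.87324 →hi
  mid=-3.08182 |R|=1.54720 →lo
  mid=-2.88881 |R|=1.16762 →lo
  mid=-2.79230 |R|=1.01062 →lo
  mid=-2.74405 |R|=0.93958 →hi
  mid=-2.76818 |R|=0.97450 →hi
  ...
  [-2.78533,-2.78514] ⇒ x*=-2.7853
So |R|<1 on (-2.7853, 0).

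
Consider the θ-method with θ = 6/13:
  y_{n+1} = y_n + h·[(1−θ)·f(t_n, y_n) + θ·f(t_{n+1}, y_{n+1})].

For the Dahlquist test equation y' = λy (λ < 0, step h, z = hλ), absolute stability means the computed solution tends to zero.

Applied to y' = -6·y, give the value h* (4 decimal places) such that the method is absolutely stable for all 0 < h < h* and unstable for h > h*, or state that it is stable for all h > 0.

(-26.0000,0); λ=-6 ⇒ h* = (26)/6 = 4.3333.

Set f=λy, z=hλ:
  y_{n+1} = y_n + z·[7/13·y_n + 6/13·y_{n+1}] ⇒ (1 − 6/13z)y_{n+1} = (1 + 7/13z)y_n
  so R(z) = (1 + 7/13z)/(1 − 6/13z).

Find x<0 with |R(x)|<1.
x=-1.26: |R|=0.2033
R=−1: 1+7/13x = −1+6/13x ⇒ -1/13x=2 ⇒ x=2/(-1/13)=-26.0000
Confirm numerically:
  x=-21.756: |R|=0.97043 <1
  x=-16.990: |R|=0.92161 <1
  x=-12.237: |R|=0.84075 <1
  x=-26.230: |R|=1.00135 >1
  x=-26.153: |R|=1.00090 >1
Stable set (-26.0000, 0).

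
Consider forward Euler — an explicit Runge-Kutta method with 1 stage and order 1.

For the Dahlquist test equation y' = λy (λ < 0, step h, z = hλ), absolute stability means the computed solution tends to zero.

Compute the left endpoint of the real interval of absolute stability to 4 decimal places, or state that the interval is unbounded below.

z* = -2.0000.

Set f=λy, z=hλ:
  order 1, 1-stage ⇒ R(z)=1+z
  (e.g. R(-1.54)=-0.54000, |R|=0.54000)

Solve |R(x)|<1 on ℝ⁻.
x=-1.54: |R|=0.5400
|R(-2.29)|=1.2900 |R(-2.06)|=1.0600
Bisect:
  x_lo=-2.3221 |R|=1.3221  x_hi=-0.2762 |R|=0.7238
  mid=-1.29914 |R|=0.29914 →hi
  mid=-1.81064 |R|=0.81064 →hi
  mid=-2.06639 |R|=1.06639 →lo
  mid=-1.93851 |R|=0.93851 →hi
  mid=-2.00245 |R|=1.00245 →lo
  mid=-1.97048 |R|=0.97048 →hi
  mid=-1.98647 |R|=0.98647 →hi
  ...
  [-2.00008,-1.99995] ⇒ x*=-2.0000
So |R|<1 on (-2.0000, 0).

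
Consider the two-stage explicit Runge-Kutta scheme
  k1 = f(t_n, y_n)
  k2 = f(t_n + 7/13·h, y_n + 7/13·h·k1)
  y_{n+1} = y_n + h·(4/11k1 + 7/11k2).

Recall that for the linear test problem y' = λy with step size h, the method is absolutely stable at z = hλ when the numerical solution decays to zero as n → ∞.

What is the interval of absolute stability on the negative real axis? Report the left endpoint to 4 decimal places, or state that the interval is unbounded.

On y'=λy, z=hλ:
  k1=λy_n ⇒ h·k1=z·y_n;  k2=λ(1+7/13z)y_n ⇒ h·k2=z(1+7/13z)y_n
  y_{n+1}/y_n = 1 + 4/11z + 7/11z(1+7/13z) = 1 + z + 49/143z²
  Hence R(z) = 1 + z + 49/143z².

Find x<0 with |R(x)|<1.
x=-0.67: |R|=0.4838
R=1: x+49/143x²=0 ⇒ x=−143/49=-2.9184; min R=1−1/(4·49/143)=0.2704>−1
Confirm numerically:
  x=-2.649: |R|=0.75550 <1
  x=-1.791: |R|=0.30814 <1
  x=-1.739: |R|=0.29724 <1
  x=-3.295: |R|=1.42524 >1
  x=-3.151: |R|=1.25118 >1
  x=-3.053: |R|=1.14084 >1
Interval (-2.9184, 0).

(-2.9184, 0).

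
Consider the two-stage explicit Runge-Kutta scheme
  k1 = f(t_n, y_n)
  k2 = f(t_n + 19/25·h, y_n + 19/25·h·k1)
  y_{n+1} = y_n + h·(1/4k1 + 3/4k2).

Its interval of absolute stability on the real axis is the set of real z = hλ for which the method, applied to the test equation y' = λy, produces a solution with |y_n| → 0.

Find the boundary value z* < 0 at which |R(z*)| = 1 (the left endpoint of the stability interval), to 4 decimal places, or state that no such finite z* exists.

Set f=λy, z=hλ:
  k1=λy_n ⇒ h·k1=z·y_n;  k2=λ(1+19/25z)y_n ⇒ h·k2=z(1+19/25z)y_n
  y_{n+1}/y_n = 1 + 1/4z + 3/4z(1+19/25z) = 1 + z + 57/100z²
  R(z) = 1 + z + 57/100z².

Need |R(x)|<1, x<0.
x=-0.67: |R|=0.5859
R=1: x+57/100x²=0 ⇒ x=−100/57=-1.7544; min R=1−1/(4·57/100)=0.5614>−1
Confirm numerically:
  x=-1.384: |R|=0.70781 <1
  x=-0.902: |R|=0.56175 <1
  x=-0.723: |R|=0.57496 <1
  x=-2.180: |R|=1.52887 >1
  x=-2.059: |R|=1.35750 >1
  x=-1.915: |R|=1.17532 >1
Stable set (-1.7544, 0).

z* = -1.7544.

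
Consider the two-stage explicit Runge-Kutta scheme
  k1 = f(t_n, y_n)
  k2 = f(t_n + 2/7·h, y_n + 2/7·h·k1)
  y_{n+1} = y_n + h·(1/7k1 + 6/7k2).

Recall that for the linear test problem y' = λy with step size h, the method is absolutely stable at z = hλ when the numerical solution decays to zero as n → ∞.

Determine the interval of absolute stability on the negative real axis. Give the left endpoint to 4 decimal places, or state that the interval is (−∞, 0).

(-4.0833, 0).

With y'=λy (z=hλ):
  k1=λy_n ⇒ h·k1=z·y_n;  k2=λ(1+2/7z)y_n ⇒ h·k2=z(1+2/7z)y_n
  y_{n+1}/y_n = 1 + 1/7z + 6/7z(1+2/7z) = 1 + z + 12/49z²
  R(z) = 1 + z + 12/49z².

Solve |R(x)|<1 on ℝ⁻.
x=-1.65: |R|=0.0167
R=1: x+12/49x²=0 ⇒ x=−49/12=-4.0833; min R=1−1/(4·12/49)=-0.0208>−1
Confirm numerically:
  x=-3.868: |R|=0.79602 <1
  x=-3.149: |R|=0.27946 <1
  x=-2.495: |R|=0.02950 <1
  x=-2.393: |R|=0.00940 <1
  x=-4.515: |R|=1.47730 >1
  x=-4.169: |R|=1.08746 >1
Stable set (-4.0833, 0).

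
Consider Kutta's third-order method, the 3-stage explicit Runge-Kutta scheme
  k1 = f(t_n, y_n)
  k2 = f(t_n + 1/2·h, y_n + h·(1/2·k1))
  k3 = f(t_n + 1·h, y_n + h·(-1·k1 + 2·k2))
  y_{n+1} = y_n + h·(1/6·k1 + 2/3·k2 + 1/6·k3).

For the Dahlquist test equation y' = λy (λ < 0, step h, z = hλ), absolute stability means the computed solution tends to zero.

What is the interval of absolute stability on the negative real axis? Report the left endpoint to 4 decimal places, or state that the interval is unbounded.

z∈(-2.5127,0).

On y'=λy, z=hλ:
  order 3, 3-stage ⇒ R(z)=1+z+z^2/2+z^3/6
  (e.g. R(-0.96)=0.35334, |R|=0.35334)

Boundary: |R(x)|=1, x<0.
x=-0.96: |R|=0.3533
|R(-2.69)|=1.3161 |R(-2.07)|=0.4058 |R(-0.57)|=0.5616
Bisect:
  x_lo=-2.9123 |R|=1.7883  x_hi=-0.1747 |R|=0.8396
  mid=-1.54350 |R|=0.03482 →hi
  mid=-2.22789 |R|=0.58916 →hi
  mid=-2.57008 |R|=1.09679 →lo
  mid=-2.39898 |R|=0.82250 →hi
  mid=-2.48453 |R|=0.95421 →hi
  mid=-2.52731 |R|=1.02410 →lo
  mid=-2.50592 |R|=0.98881 →hi
  mid=-2.51661 |R|=1.00637 →lo
  mid=-2.51127 |R|=0.99757 →hi
  mid=-2.51394 |R|=1.00196 →lo
  ...
  [-2.51277,-2.51260] ⇒ x*=-2.5127
Stable set (-2.5127, 0).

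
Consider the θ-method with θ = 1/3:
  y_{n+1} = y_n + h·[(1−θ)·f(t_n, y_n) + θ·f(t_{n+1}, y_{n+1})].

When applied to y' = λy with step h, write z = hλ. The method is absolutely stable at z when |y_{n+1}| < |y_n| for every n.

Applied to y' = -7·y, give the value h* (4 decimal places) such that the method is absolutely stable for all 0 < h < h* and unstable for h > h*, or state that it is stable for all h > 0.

With y'=λy (z=hλ):
  y_{n+1} = y_n + z·[2/3·y_n + 1/3·y_{n+1}] ⇒ (1 − 1/3z)y_{n+1} = (1 + 2/3z)y_n
  so R(z) = (1 + 2/3z)/(1 − 1/3z).

Find x<0 with |R(x)|<1.
x=-0.68: |R|=0.4457
R=−1: 1+2/3x = −1+1/3x ⇒ -1/3x=2 ⇒ x=2/(-1/3)=-6.0000
Confirm numerically:
  x=-5.246: |R|=0.90856 <1
  x=-5.112: |R|=0.89053 <1
  x=-4.759: |R|=0.84006 <1
  x=-4.699: |R|=0.83102 <1
  x=-6.568: |R|=1.05936 >1
  x=-6.025: |R|=1.00277 >1
Stable set (-6.0000, 0).

(-6.0000,0); λ=-7 ⇒ h* = (6)/7 = 0.8571.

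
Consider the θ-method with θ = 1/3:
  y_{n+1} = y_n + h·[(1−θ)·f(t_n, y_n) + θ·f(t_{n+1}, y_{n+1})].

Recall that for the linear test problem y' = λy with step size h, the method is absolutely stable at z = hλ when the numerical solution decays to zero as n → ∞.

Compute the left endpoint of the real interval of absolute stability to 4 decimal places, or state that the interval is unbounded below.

On y'=λy, z=hλ:
  y_{n+1} = y_n + z·[2/3·y_n + 1/3·y_{n+1}] ⇒ (1 − 1/3z)y_{n+1} = (1 + 2/3z)y_n
  ⇒ R(z) = (1 + 2/3z)/(1 − 1/3z).

Find x<0 with |R(x)|<1.
x=-1.15: |R|=0.1687
R=−1: 1+2/3x = −1+1/3x ⇒ -1/3x=2 ⇒ x=2/(-1/3)=-6.0000
Confirm numerically:
  x=-4.711: |R|=0.83284 <1
  x=-3.303: |R|=0.57211 <1
  x=-3.204: |R|=0.54932 <1
  x=-3.168: |R|=0.54086 <1
  x=-6.133: |R|=1.01456 >1
  x=-6.126: |R|=1.01381 >1
  x=-6.075: |R|=1.00826 >1
So |R|<1 on (-6.0000, 0).

left endpoint -6.0000.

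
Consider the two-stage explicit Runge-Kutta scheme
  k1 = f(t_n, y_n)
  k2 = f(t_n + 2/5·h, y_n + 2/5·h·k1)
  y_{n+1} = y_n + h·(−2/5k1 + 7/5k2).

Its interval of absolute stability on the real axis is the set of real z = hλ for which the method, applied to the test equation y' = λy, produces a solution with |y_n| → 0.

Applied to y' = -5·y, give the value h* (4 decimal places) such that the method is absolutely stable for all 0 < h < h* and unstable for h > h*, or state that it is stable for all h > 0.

(-1.7857,0); λ=-5 ⇒ h* = (25/14)/5 = 0.3571.

On y'=λy, z=hλ:
  k1=λy_n ⇒ h·k1=z·y_n;  k2=λ(1+2/5z)y_n ⇒ h·k2=z(1+2/5z)y_n
  y_{n+1}/y_n = 1 − 2/5z + 7/5z(1+2/5z) = 1 + z + 14/25z²
  Hence R(z) = 1 + z + 14/25z².

Solve |R(x)|<1 on ℝ⁻.
x=-1.78: |R|=0.9943
R=1: x+14/25x²=0 ⇒ x=−25/14=-1.7857; min R=1−1/(4·14/25)=0.5536>−1
Confirm numerically:
  x=-1.613: |R|=0.84399 <1
  x=-1.610: |R|=0.84158 <1
  x=-1.084: |R|=0.57403 <1
  x=-0.776: |R|=0.56122 <1
  x=-2.312: |R|=1.68139 >1
  x=-2.115: |R|=1.39001 >1
  x=-2.093: |R|=1.36016 >1
So |R|<1 on (-1.7857, 0).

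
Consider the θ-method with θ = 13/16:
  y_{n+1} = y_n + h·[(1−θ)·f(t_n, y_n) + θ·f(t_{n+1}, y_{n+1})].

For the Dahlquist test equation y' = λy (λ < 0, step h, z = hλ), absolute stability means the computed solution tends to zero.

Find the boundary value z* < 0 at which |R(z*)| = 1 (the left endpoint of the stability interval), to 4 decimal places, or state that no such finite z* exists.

unbounded; (−∞, 0).

Test eqn y'=λy, z=hλ:
  y_{n+1} = y_n + z·[3/16·y_n + 13/16·y_{n+1}] ⇒ (1 − 13/16z)y_{n+1} = (1 + 3/16z)y_n
  Hence R(z) = (1 + 3/16z)/(1 − 13/16z).

Need |R(x)|<1, x<0.
x=-1.29: |R|=0.3702
x=-2: |R|=0.2381
x=-10: |R|=0.0959
x=-100: |R|=0.2158
θ=13/16≥1/2 ⇒ |1+3/16x|<|1−13/16x| ∀x<0 ⇒ unbounded interval.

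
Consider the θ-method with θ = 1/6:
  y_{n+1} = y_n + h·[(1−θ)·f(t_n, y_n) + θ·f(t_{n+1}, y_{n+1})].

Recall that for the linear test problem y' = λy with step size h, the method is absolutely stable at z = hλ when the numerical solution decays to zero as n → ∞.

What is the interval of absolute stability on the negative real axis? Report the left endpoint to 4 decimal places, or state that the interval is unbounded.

With y'=λy (z=hλ):
  y_{n+1} = y_n + z·[5/6·y_n + 1/6·y_{n+1}] ⇒ (1 − 1/6z)y_{n+1} = (1 + 5/6z)y_n
  R(z) = (1 + 5/6z)/(1 − 1/6z).

Need |R(x)|<1, x<0.
x=-1: |R|=0.1429
R=−1: 1+5/6x = −1+1/6x ⇒ -2/3x=2 ⇒ x=2/(-2/3)=-3.0000
Confirm numerically:
  x=-2.790: |R|=0.90444 <1
  x=-2.684: |R|=0.85444 <1
  x=-2.281: |R|=0.65270 <1
  x=-1.703: |R|=0.32650 <1
  x=-3.570: |R|=1.23824 >1
  x=-3.308: |R|=1.13236 >1
So |R|<1 on (-3.0000, 0).

(-3.0000, 0).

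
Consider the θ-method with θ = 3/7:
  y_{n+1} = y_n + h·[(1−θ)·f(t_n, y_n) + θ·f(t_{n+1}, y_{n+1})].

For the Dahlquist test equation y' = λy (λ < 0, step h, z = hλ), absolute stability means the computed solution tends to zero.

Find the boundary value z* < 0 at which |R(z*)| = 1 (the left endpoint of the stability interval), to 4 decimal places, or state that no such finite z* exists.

left endpoint -14.0000.

With y'=λy (z=hλ):
  y_{n+1} = y_n + z·[4/7·y_n + 3/7·y_{n+1}] ⇒ (1 − 3/7z)y_{n+1} = (1 + 4/7z)y_n
  R(z) = (1 + 4/7z)/(1 − 3/7z).

Need |R(x)|<1, x<0.
x=-1.33: |R|=0.1529
R=−1: 1+4/7x = −1+3/7x ⇒ -1/7x=2 ⇒ x=2/(-1/7)=-14.0000
Confirm numerically:
  x=-13.365: |R|=0.98652 <1
  x=-11.599: |R|=0.94256 <1
  x=-6.100: |R|=0.68775 <1
  x=-5.688: |R|=0.65459 <1
  x=-14.332: |R|=1.00664 >1
  x=-14.301: |R|=1.00603 >1
  x=-14.222: |R|=1.00447 >1
Interval (-14.0000, 0).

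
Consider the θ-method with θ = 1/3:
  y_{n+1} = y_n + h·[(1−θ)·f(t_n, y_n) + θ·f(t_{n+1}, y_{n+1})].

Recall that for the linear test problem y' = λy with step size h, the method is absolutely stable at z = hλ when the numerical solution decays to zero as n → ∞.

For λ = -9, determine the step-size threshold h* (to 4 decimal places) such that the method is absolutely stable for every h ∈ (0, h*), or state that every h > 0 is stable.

With y'=λy (z=hλ):
  y_{n+1} = y_n + z·[2/3·y_n + 1/3·y_{n+1}] ⇒ (1 − 1/3z)y_{n+1} = (1 + 2/3z)y_n
  ⇒ R(z) = (1 + 2/3z)/(1 − 1/3z).

Solve |R(x)|<1 on ℝ⁻.
x=-0.47: |R|=0.5937
R=−1: 1+2/3x = −1+1/3x ⇒ -1/3x=2 ⇒ x=2/(-1/3)=-6.0000
Confirm numerically:
  x=-4.200: |R|=0.75000 <1
  x=-4.197: |R|=0.74948 <1
  x=-3.738: |R|=0.66429 <1
  x=-3.203: |R|=0.54909 <1
  x=-6.538: |R|=1.05641 >1
  x=-6.321: |R|=1.03444 >1
Stable set (-6.0000, 0).

(-6.0000,0); λ=-9 ⇒ h* = (6)/9 = 0.6667.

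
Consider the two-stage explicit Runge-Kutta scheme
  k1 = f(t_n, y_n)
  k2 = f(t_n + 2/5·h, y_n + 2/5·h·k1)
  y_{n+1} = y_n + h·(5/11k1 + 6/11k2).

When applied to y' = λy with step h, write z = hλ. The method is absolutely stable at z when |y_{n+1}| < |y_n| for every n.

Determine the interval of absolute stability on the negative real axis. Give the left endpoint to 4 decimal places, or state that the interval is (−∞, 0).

With y'=λy (z=hλ):
  k1=λy_n ⇒ h·k1=z·y_n;  k2=λ(1+2/5z)y_n ⇒ h·k2=z(1+2/5z)y_n
  y_{n+1}/y_n = 1 + 5/11z + 6/11z(1+2/5z) = 1 + z + 12/55z²
  so R(z) = 1 + z + 12/55z².

Boundary: |R(x)|=1, x<0.
x=-0.35: |R|=0.6767
R=1: x+12/55x²=0 ⇒ x=−55/12=-4.5833; min R=1−1/(4·12/55)=-0.1458>−1
Confirm numerically:
  x=-3.736: |R|=0.30932 <1
  x=-3.505: |R|=0.17537 <1
  x=-2.121: |R|=0.13948 <1
  x=-4.941: |R|=1.38558 >1
  x=-4.892: |R|=1.32945 >1
  x=-4.883: |R|=1.31926 >1
Interval (-4.5833, 0).

z∈(-4.5833,0).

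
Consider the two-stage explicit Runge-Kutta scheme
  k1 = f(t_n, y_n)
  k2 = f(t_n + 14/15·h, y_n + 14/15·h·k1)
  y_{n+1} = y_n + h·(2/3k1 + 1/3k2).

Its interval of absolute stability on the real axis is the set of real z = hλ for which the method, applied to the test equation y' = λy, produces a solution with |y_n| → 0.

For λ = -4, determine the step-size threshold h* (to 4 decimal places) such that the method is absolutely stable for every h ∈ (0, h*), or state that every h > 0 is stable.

(-3.2143,0); λ=-4 ⇒ h* = (45/14)/4 = 0.8036.

With y'=λy (z=hλ):
  k1=λy_n ⇒ h·k1=z·y_n;  k2=λ(1+14/15z)y_n ⇒ h·k2=z(1+14/15z)y_n
  y_{n+1}/y_n = 1 + 2/3z + 1/3z(1+14/15z) = 1 + z + 14/45z²
  R(z) = 1 + z + 14/45z².

Need |R(x)|<1, x<0.
x=-0.41: |R|=0.6423
R=1: x+14/45x²=0 ⇒ x=−45/14=-3.2143; min R=1−1/(4·14/45)=0.1964>−1
Confirm numerically:
  x=-2.297: |R|=0.34449 <1
  x=-2.212: |R|=0.31025 <1
  x=-2.077: |R|=0.26511 <1
  x=-1.821: |R|=0.21066 <1
  x=-3.715: |R|=1.57871 >1
  x=-3.494: |R|=1.30406 >1
So |R|<1 on (-3.2143, 0).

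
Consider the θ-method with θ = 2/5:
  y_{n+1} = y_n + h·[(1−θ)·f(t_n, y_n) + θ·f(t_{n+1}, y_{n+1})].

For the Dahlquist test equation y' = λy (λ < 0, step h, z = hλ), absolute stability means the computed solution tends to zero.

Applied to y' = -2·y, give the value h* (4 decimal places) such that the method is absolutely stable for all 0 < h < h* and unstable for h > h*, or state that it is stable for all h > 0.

(-10.0000,0); λ=-2 ⇒ h* = (10)/2 = 5.0000.

Test eqn y'=λy, z=hλ:
  y_{n+1} = y_n + z·[3/5·y_n + 2/5·y_{n+1}] ⇒ (1 − 2/5z)y_{n+1} = (1 + 3/5z)y_n
  ⇒ R(z) = (1 + 3/5z)/(1 − 2/5z).

Find x<0 with |R(x)|<1.
x=-1.52: |R|=0.0547
R=−1: 1+3/5x = −1+2/5x ⇒ -1/5x=2 ⇒ x=2/(-1/5)=-10.0000
Confirm numerically:
  x=-9.419: |R|=0.97563 <1
  x=-8.973: |R|=0.95524 <1
  x=-8.832: |R|=0.94846 <1
  x=-5.636: |R|=0.73181 <1
  x=-10.395: |R|=1.01532 >1
  x=-10.111: |R|=1.00440 >1
So |R|<1 on (-10.0000, 0).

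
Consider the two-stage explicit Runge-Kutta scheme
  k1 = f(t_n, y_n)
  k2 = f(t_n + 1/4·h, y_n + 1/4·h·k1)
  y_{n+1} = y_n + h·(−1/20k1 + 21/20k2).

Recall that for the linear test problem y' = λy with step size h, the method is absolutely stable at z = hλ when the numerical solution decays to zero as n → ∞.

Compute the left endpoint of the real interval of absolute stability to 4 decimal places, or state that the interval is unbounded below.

On y'=λy, z=hλ:
  k1=λy_n ⇒ h·k1=z·y_n;  k2=λ(1+1/4z)y_n ⇒ h·k2=z(1+1/4z)y_n
  y_{n+1}/y_n = 1 − 1/20z + 21/20z(1+1/4z) = 1 + z + 21/80z²
  so R(z) = 1 + z + 21/80z².

Solve |R(x)|<1 on ℝ⁻.
x=-1.21: |R|=0.1743
R=1: x+21/80x²=0 ⇒ x=−80/21=-3.8095; min R=1−1/(4·21/80)=0.0476>−1
Confirm numerically:
  x=-3.209: |R|=0.49414 <1
  x=-3.101: |R|=0.42325 <1
  x=-2.378: |R|=0.10641 <1
  x=-4.136: |R|=1.35446 >1
  x=-3.923: |R|=1.11686 >1
So |R|<1 on (-3.8095, 0).

left endpoint -3.8095.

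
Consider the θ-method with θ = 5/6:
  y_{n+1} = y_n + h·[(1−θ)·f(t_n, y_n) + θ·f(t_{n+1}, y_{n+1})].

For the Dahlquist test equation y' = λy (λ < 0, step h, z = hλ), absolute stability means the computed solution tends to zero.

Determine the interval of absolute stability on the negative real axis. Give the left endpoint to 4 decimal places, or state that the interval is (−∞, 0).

On y'=λy, z=hλ:
  y_{n+1} = y_n + z·[1/6·y_n + 5/6·y_{n+1}] ⇒ (1 − 5/6z)y_{n+1} = (1 + 1/6z)y_n
  Hence R(z) = (1 + 1/6z)/(1 − 5/6z).

Need |R(x)|<1, x<0.
x=-0.72: |R|=0.5500
x=-2: |R|=0.2500
x=-10: |R|=0.0714
x=-100: |R|=0.1858
θ=5/6≥1/2 ⇒ |1+1/6x|<|1−5/6x| ∀x<0 ⇒ unbounded interval.

(−∞, 0) — no finite endpoint.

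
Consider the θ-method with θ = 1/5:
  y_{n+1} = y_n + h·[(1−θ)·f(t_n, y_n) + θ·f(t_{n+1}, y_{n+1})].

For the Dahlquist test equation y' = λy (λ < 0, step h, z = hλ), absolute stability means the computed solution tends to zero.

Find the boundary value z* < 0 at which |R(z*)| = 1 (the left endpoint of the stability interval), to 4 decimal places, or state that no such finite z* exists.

left endpoint -3.3333.

Set f=λy, z=hλ:
  y_{n+1} = y_n + z·[4/5·y_n + 1/5·y_{n+1}] ⇒ (1 − 1/5z)y_{n+1} = (1 + 4/5z)y_n
  R(z) = (1 + 4/5z)/(1 − 1/5z).

Find x<0 with |R(x)|<1.
x=-0.82: |R|=0.2955
R=−1: 1+4/5x = −1+1/5x ⇒ -3/5x=2 ⇒ x=2/(-3/5)=-3.3333
Confirm numerically:
  x=-3.117: |R|=0.92004 <1
  x=-2.304: |R|=0.57722 <1
  x=-1.364: |R|=0.07165 <1
  x=-3.883: |R|=1.18564 >1
  x=-3.620: |R|=1.09977 >1
  x=-3.515: |R|=1.06400 >1
Interval (-3.3333, 0).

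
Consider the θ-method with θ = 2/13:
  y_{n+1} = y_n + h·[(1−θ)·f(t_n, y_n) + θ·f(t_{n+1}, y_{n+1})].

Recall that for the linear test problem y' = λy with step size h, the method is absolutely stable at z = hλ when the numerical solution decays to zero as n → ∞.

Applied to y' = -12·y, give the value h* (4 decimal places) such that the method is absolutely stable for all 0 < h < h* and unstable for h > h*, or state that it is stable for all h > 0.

(-2.8889,0); λ=-12 ⇒ h* = (26/9)/12 = 0.2407.

Set f=λy, z=hλ:
  y_{n+1} = y_n + z·[11/13·y_n + 2/13·y_{n+1}] ⇒ (1 − 2/13z)y_{n+1} = (1 + 11/13z)y_n
  so R(z) = (1 + 11/13z)/(1 − 2/13z).

Need |R(x)|<1, x<0.
x=-1.49: |R|=0.2121
R=−1: 1+11/13x = −1+2/13x ⇒ -9/13x=2 ⇒ x=2/(-9/13)=-2.8889
Confirm numerically:
  x=-2.146: |R|=0.61335 <1
  x=-1.951: |R|=0.50059 <1
  x=-1.481: |R|=0.20618 <1
  x=-1.384: |R|=0.14105 <1
  x=-3.160: |R|=1.12629 >1
  x=-3.031: |R|=1.06710 >1
  x=-2.954: |R|=1.03099 >1
Interval (-2.8889, 0).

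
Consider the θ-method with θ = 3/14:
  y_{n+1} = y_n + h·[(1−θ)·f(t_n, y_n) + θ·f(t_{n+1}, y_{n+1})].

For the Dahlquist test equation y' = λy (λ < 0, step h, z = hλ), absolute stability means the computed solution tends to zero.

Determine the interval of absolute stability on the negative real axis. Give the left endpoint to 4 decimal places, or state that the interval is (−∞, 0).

z∈(-3.5000,0).

On y'=λy, z=hλ:
  y_{n+1} = y_n + z·[11/14·y_n + 3/14·y_{n+1}] ⇒ (1 − 3/14z)y_{n+1} = (1 + 11/14z)y_n
  R(z) = (1 + 11/14z)/(1 − 3/14z).

Solve |R(x)|<1 on ℝ⁻.
x=-1.66: |R|=0.2244
R=−1: 1+11/14x = −1+3/14x ⇒ -4/7x=2 ⇒ x=2/(-4/7)=-3.5000
Confirm numerically:
  x=-3.424: |R|=0.97495 <1
  x=-3.227: |R|=0.90777 <1
  x=-2.190: |R|=0.49052 <1
  x=-3.782: |R|=1.08901 >1
  x=-3.737: |R|=1.07521 >1
  x=-3.718: |R|=1.06933 >1
So |R|<1 on (-3.5000, 0).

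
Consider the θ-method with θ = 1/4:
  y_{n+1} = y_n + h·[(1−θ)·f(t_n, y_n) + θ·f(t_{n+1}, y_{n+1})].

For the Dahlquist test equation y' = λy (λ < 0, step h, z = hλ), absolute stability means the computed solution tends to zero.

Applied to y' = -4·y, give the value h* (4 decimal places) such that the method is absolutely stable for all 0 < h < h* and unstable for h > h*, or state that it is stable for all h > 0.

On y'=λy, z=hλ:
  y_{n+1} = y_n + z·[3/4·y_n + 1/4·y_{n+1}] ⇒ (1 − 1/4z)y_{n+1} = (1 + 3/4z)y_n
  ⇒ R(z) = (1 + 3/4z)/(1 − 1/4z).

Boundary: |R(x)|=1, x<0.
x=-0.5: |R|=0.5556
R=−1: 1+3/4x = −1+1/4x ⇒ -1/2x=2 ⇒ x=2/(-1/2)=-4.0000
Confirm numerically:
  x=-3.027: |R|=0.72307 <1
  x=-2.594: |R|=0.57355 <1
  x=-2.553: |R|=0.55837 <1
  x=-2.437: |R|=0.51437 <1
  x=-4.322: |R|=1.07739 >1
  x=-4.085: |R|=1.02103 >1
So |R|<1 on (-4.0000, 0).

(-4.0000,0); λ=-4 ⇒ h* = (4)/4 = 1.0000.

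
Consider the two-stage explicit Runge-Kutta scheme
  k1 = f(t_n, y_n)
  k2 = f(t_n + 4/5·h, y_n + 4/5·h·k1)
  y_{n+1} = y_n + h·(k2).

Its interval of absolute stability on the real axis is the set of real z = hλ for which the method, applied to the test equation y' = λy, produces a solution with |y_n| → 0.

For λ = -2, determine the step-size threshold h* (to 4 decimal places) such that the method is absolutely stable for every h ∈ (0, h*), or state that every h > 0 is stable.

On y'=λy, z=hλ:
  k1=λy_n ⇒ h·k1=z·y_n;  k2=λ(1+4/5z)y_n ⇒ h·k2=z(1+4/5z)y_n
  y_{n+1}/y_n = 1 + z(1+4/5z) = 1 + z + 4/5z²
  ⇒ R(z) = 1 + z + 4/5z².

Boundary: |R(x)|=1, x<0.
x=-1.26: |R|=1.0101
R=1: x+4/5x²=0 ⇒ x=−5/4=-1.2500; min R=1−1/(4·4/5)=0.6875>−1
Confirm numerically:
  x=-1.127: |R|=0.88910 <1
  x=-0.815: |R|=0.71638 <1
  x=-0.730: |R|=0.69632 <1
  x=-1.563: |R|=1.39138 >1
  x=-1.364: |R|=1.12440 >1
Stable set (-1.2500, 0).

(-1.2500,0); λ=-2 ⇒ h* = (5/4)/2 = 0.6250.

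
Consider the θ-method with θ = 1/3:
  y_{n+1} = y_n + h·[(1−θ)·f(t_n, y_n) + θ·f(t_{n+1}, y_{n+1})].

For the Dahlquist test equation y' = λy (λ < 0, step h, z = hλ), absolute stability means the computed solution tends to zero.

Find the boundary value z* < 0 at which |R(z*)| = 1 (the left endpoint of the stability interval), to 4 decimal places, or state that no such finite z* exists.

z* = -6.0000.

Set f=λy, z=hλ:
  y_{n+1} = y_n + z·[2/3·y_n + 1/3·y_{n+1}] ⇒ (1 − 1/3z)y_{n+1} = (1 + 2/3z)y_n
  Hence R(z) = (1 + 2/3z)/(1 − 1/3z).

Need |R(x)|<1, x<0.
x=-1.72: |R|=0.0932
R=−1: 1+2/3x = −1+1/3x ⇒ -1/3x=2 ⇒ x=2/(-1/3)=-6.0000
Confirm numerically:
  x=-5.347: |R|=0.92177 <1
  x=-3.244: |R|=0.55862 <1
  x=-3.103: |R|=0.52532 <1
  x=-6.451: |R|=1.04772 >1
  x=-6.385: |R|=1.04102 >1
  x=-6.252: |R|=1.02724 >1
Stable set (-6.0000, 0).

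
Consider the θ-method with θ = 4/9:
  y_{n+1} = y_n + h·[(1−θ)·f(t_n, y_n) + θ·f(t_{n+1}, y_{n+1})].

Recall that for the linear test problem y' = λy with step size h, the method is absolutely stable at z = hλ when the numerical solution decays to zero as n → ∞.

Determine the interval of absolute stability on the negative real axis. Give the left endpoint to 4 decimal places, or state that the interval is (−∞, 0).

With y'=λy (z=hλ):
  y_{n+1} = y_n + z·[5/9·y_n + 4/9·y_{n+1}] ⇒ (1 − 4/9z)y_{n+1} = (1 + 5/9z)y_n
  R(z) = (1 + 5/9z)/(1 − 4/9z).

Find x<0 with |R(x)|<1.
x=-1.56: |R|=0.0787
R=−1: 1+5/9x = −1+4/9x ⇒ -1/9x=2 ⇒ x=2/(-1/9)=-18.0000
Confirm numerically:
  x=-17.309: |R|=0.99117 <1
  x=-8.670: |R|=0.78640 <1
  x=-8.158: |R|=0.76360 <1
  x=-7.878: |R|=0.75015 <1
  x=-18.507: |R|=1.00611 >1
  x=-18.243: |R|=1.00296 >1
  x=-18.068: |R|=1.00084 >1
Interval (-18.0000, 0).

z∈(-18.0000,0).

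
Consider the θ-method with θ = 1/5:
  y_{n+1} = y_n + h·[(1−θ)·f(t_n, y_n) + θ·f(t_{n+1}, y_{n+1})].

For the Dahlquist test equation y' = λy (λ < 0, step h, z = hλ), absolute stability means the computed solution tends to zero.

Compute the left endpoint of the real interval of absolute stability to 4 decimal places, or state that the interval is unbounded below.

left endpoint -3.3333.

Test eqn y'=λy, z=hλ:
  y_{n+1} = y_n + z·[4/5·y_n + 1/5·y_{n+1}] ⇒ (1 − 1/5z)y_{n+1} = (1 + 4/5z)y_n
  so R(z) = (1 + 4/5z)/(1 − 1/5z).

Need |R(x)|<1, x<0.
x=-0.73: |R|=0.3630
R=−1: 1+4/5x = −1+1/5x ⇒ -3/5x=2 ⇒ x=2/(-3/5)=-3.3333
Confirm numerically:
  x=-2.970: |R|=0.86324 <1
  x=-1.762: |R|=0.30287 <1
  x=-1.748: |R|=0.29520 <1
  x=-3.618: |R|=1.09909 >1
  x=-3.485: |R|=1.05362 >1
  x=-3.391: |R|=1.02062 >1
So |R|<1 on (-3.3333, 0).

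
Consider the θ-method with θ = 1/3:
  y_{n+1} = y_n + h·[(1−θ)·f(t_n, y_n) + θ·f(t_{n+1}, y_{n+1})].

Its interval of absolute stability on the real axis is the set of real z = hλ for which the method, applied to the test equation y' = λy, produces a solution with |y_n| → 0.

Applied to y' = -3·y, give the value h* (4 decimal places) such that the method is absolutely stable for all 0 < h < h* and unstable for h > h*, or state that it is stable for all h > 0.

With y'=λy (z=hλ):
  y_{n+1} = y_n + z·[2/3·y_n + 1/3·y_{n+1}] ⇒ (1 − 1/3z)y_{n+1} = (1 + 2/3z)y_n
  so R(z) = (1 + 2/3z)/(1 − 1/3z).

Need |R(x)|<1, x<0.
x=-0.89: |R|=0.3136
R=−1: 1+2/3x = −1+1/3x ⇒ -1/3x=2 ⇒ x=2/(-1/3)=-6.0000
Confirm numerically:
  x=-5.610: |R|=0.95470 <1
  x=-4.024: |R|=0.71868 <1
  x=-3.254: |R|=0.56092 <1
  x=-6.445: |R|=1.04711 >1
  x=-6.441: |R|=1.04671 >1
  x=-6.390: |R|=1.04153 >1
Interval (-6.0000, 0).

(-6.0000,0); λ=-3 ⇒ h* = (6)/3 = 2.0000.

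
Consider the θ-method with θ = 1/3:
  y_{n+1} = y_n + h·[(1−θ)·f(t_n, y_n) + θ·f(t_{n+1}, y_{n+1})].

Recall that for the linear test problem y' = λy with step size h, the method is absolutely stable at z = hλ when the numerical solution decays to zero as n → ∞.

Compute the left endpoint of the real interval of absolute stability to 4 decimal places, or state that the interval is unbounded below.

left endpoint -6.0000.

Test eqn y'=λy, z=hλ:
  y_{n+1} = y_n + z·[2/3·y_n + 1/3·y_{n+1}] ⇒ (1 − 1/3z)y_{n+1} = (1 + 2/3z)y_n
  so R(z) = (1 + 2/3z)/(1 − 1/3z).

Need |R(x)|<1, x<0.
x=-1.37: |R|=0.0595
R=−1: 1+2/3x = −1+1/3x ⇒ -1/3x=2 ⇒ x=2/(-1/3)=-6.0000
Confirm numerically:
  x=-5.963: |R|=0.99587 <1
  x=-5.803: |R|=0.97762 <1
  x=-4.104: |R|=0.73311 <1
  x=-2.499: |R|=0.36334 <1
  x=-6.207: |R|=1.02248 >1
  x=-6.037: |R|=1.00409 >1
Stable set (-6.0000, 0).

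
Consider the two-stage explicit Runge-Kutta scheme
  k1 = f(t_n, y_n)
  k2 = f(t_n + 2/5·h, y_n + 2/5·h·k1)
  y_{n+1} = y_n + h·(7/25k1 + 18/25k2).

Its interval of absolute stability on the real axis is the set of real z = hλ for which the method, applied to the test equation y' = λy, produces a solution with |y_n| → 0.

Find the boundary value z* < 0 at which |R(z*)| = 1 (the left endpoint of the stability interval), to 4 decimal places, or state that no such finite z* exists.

left endpoint -3.4722.

Test eqn y'=λy, z=hλ:
  k1=λy_n ⇒ h·k1=z·y_n;  k2=λ(1+2/5z)y_n ⇒ h·k2=z(1+2/5z)y_n
  y_{n+1}/y_n = 1 + 7/25z + 18/25z(1+2/5z) = 1 + z + 36/125z²
  so R(z) = 1 + z + 36/125z².

Need |R(x)|<1, x<0.
x=-1.29: |R|=0.1893
R=1: x+36/125x²=0 ⇒ x=−125/36=-3.4722; min R=1−1/(4·36/125)=0.1319>−1
Confirm numerically:
  x=-2.454: |R|=0.28037 <1
  x=-2.046: |R|=0.15960 <1
  x=-1.959: |R|=0.14625 <1
  x=-3.990: |R|=1.59499 >1
  x=-3.773: |R|=1.32683 >1
Stable set (-3.4722, 0).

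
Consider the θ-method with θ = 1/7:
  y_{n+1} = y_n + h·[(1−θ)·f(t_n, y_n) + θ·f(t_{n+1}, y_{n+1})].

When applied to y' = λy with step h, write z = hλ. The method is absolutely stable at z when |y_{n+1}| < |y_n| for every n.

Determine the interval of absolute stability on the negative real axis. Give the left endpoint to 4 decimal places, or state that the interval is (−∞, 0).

Set f=λy, z=hλ:
  y_{n+1} = y_n + z·[6/7·y_n + 1/7·y_{n+1}] ⇒ (1 − 1/7z)y_{n+1} = (1 + 6/7z)y_n
  ⇒ R(z) = (1 + 6/7z)/(1 − 1/7z).

Boundary: |R(x)|=1, x<0.
x=-1.18: |R|=0.0098
R=−1: 1+6/7x = −1+1/7x ⇒ -5/7x=2 ⇒ x=2/(-5/7)=-2.8000
Confirm numerically:
  x=-2.041: |R|=0.58025 <1
  x=-1.951: |R|=0.52575 <1
  x=-1.430: |R|=0.18743 <1
  x=-3.375: |R|=1.27711 >1
  x=-3.236: |R|=1.21297 >1
Stable set (-2.8000, 0).

(-2.8000, 0).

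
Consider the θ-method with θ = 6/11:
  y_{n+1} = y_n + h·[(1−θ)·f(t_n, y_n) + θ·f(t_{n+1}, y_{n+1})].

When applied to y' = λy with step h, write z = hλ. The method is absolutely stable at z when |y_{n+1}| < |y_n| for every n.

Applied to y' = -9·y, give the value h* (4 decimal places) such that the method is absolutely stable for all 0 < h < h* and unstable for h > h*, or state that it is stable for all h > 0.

With y'=λy (z=hλ):
  y_{n+1} = y_n + z·[5/11·y_n + 6/11·y_{n+1}] ⇒ (1 − 6/11z)y_{n+1} = (1 + 5/11z)y_n
  Hence R(z) = (1 + 5/11z)/(1 − 6/11z).

Need |R(x)|<1, x<0.
x=-0.33: |R|=0.7203
x=-2: |R|=0.0435
x=-10: |R|=0.5493
x=-100: |R|=0.8003
θ=6/11≥1/2 ⇒ |1+5/11x|<|1−6/11x| ∀x<0 ⇒ stable on all of ℝ⁻.

interval (−∞, 0). Any h>0 works for λ=-9.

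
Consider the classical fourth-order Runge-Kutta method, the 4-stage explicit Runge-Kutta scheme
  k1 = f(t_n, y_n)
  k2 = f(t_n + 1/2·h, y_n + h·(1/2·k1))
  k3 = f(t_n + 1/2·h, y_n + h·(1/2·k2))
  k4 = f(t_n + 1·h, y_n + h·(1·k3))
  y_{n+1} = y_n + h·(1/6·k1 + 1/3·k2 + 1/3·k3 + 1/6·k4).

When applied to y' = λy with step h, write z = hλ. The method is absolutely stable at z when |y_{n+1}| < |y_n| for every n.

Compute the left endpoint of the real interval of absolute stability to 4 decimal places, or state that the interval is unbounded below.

z* = -2.7853.

Set f=λy, z=hλ:
  order 4, 4-stage ⇒ R(z)=1+z+z^2/2+z^3/6+z^4/24
  (e.g. R(-1.15)=0.33065, |R|=0.33065)

Find x<0 with |R(x)|<1.
x=-1.15: |R|=0.3306
|R(-2.19)|=0.4159 |R(-1.86)|=0.2960 |R(-0.6)|=0.5494
Bisect:
  x_lo=-3.4821 |R|=2.6695  x_hi=-0.1338 |R|=0.8748
  mid=-1.80797 |R|=0.28664 →hi
  mid=-2.64505 |R|=0.80835 →hi
  mid=-3.06360 |R|=1.50734 →lo
  mid=-2.85433 |R|=1.10917 →lo
  mid=-2.74969 |R|=0.94763 →hi
  mid=-2.80201 |R|=1.02549 →lo
  mid=-2.77585 |R|=0.98585 →hi
  mid=-2.78893 |R|=1.00549 →lo
  ...
  [-2.78545,-2.78525] ⇒ x*=-2.7853
Stable set (-2.7853, 0).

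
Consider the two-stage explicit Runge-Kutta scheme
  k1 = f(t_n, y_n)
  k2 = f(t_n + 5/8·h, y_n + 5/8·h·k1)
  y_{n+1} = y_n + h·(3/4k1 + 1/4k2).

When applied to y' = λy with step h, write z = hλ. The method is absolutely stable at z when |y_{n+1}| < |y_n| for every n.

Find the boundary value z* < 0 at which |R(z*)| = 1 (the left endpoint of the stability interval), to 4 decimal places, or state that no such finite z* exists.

Set f=λy, z=hλ:
  k1=λy_n ⇒ h·k1=z·y_n;  k2=λ(1+5/8z)y_n ⇒ h·k2=z(1+5/8z)y_n
  y_{n+1}/y_n = 1 + 3/4z + 1/4z(1+5/8z) = 1 + z + 5/32z²
  R(z) = 1 + z + 5/32z².

Boundary: |R(x)|=1, x<0.
x=-1.56: |R|=0.1798
R=1: x+5/32x²=0 ⇒ x=−32/5=-6.4000; min R=1−1/(4·5/32)=-0.6000>−1
Confirm numerically:
  x=-5.927: |R|=0.56196 <1
  x=-5.728: |R|=0.39856 <1
  x=-4.000: |R|=0.50000 <1
  x=-3.746: |R|=0.55342 <1
  x=-6.919: |R|=1.56109 >1
  x=-6.889: |R|=1.52636 >1
  x=-6.610: |R|=1.21689 >1
Interval (-6.4000, 0).

left endpoint -6.4000.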